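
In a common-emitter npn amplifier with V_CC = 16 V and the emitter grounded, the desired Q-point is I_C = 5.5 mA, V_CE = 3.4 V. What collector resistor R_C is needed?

Collector loop: V_CC = I_C·R_C + V_CE.
R_C = (V_CC − V_CE)/I_C = (16 − 3.4)/5.5 = 2.29 kΩ.

R_C ≈ 2.3 kΩ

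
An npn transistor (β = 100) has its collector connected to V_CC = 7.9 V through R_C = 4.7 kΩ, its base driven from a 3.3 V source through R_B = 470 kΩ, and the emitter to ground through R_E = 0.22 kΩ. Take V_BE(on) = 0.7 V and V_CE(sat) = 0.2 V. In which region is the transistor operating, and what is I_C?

Assume active. Base-emitter loop: I_B = (V_BB − V_BE)/(R_B + (β+1)R_E) = (3.3 − 0.7)/(470 + 101×0.22) = 0.00528 mA.
I_C = β·I_B = 100×0.00528 = 0.528 mA.
V_CE = V_CC − I_C·R_C − I_E·R_E = 7.9 − 0.528×4.7 − 0.534×0.22 = 5.3 V > V_CE(sat), so the active-region assumption holds.

active; I_C ≈ 0.53 mA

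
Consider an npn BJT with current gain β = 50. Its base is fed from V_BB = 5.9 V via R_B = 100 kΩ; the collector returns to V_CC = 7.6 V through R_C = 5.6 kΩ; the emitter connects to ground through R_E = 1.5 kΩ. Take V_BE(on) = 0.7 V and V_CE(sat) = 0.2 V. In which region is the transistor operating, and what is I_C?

saturation; I_C ≈ 1 mA

Assume active: I_B = (5.9 − 0.7)/(100 + 51×1.5) = 0.0295 mA, I_C = β·I_B = 1.47 mA.
Then V_CE = 7.6 − 1.47×5.6 − 1.5×1.5 = -2.9 V < 0.2 V — the active assumption fails.
Re-solve with V_CE = 0.2 V. KCL at the emitter: V_E/R_E = (V_BB−0.7−V_E)/R_B + (V_CC−0.2−V_E)/R_C, giving V_E = 1.61 V.
I_C = (V_CC − 0.2 − V_E)/R_C = (7.4 − 1.61)/5.6 = 1.03 mA.
Check: I_B = (5.2 − 1.61)/100 = 0.0359 mA, and β·I_B = 1.8 mA > I_C, confirming saturation.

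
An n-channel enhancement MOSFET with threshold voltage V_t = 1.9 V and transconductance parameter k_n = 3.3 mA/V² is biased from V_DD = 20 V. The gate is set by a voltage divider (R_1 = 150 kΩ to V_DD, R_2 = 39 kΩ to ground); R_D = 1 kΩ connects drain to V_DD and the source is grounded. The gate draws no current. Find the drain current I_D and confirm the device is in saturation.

V_G = V_DD·R_2/(R_1+R_2) = 20×39/189 = 4.13 V. With the source grounded, V_GS = V_G = 4.13 V.
Assume saturation: I_D = (k_n/2)(V_GS − V_t)² = (3.3/2)×(4.13 − 1.9)² = 1.65×2.23² = 8.18 mA.
V_DS = V_DD − I_D·R_D = 20 − 8.18×1 = 11.8 V.
Saturation requires V_DS ≥ V_GS − V_t = 2.23 V; 11.8 ≥ 2.23 ✓.

I_D ≈ 8.2 mA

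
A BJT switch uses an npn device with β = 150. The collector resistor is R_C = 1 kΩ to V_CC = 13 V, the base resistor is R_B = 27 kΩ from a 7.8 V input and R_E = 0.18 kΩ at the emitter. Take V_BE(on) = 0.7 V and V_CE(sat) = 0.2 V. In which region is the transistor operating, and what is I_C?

saturation; I_C ≈ 11 mA

Assume active: I_B = (7.8 − 0.7)/(27 + 151×0.18) = 0.131 mA, I_C = β·I_B = 19.7 mA.
Then V_CE = 13 − 19.7×1 − 19.8×0.18 = -10.2 V < 0.2 V — the active assumption fails.
Re-solve with V_CE = 0.2 V. KCL at the emitter: V_E/R_E = (V_BB−0.7−V_E)/R_B + (V_CC−0.2−V_E)/R_C, giving V_E = 1.98 V.
I_C = (V_CC − 0.2 − V_E)/R_C = (12.8 − 1.98)/1 = 10.8 mA.
Check: I_B = (7.1 − 1.98)/27 = 0.19 mA, and β·I_B = 28.4 mA > I_C, confirming saturation.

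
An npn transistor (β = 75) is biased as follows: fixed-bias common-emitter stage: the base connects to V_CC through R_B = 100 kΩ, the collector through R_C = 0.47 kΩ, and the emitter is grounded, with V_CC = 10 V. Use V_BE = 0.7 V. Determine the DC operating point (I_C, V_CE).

I_C ≈ 7 mA, V_CE ≈ 6.7 V

Base loop: V_CC = I_B·R_B + V_BE, so I_B = (10 − 0.7)/100 kΩ = 0.093 mA.
In the active region I_C = β·I_B = 75 × 0.093 = 6.98 mA.
Collector loop: V_CE = V_CC − I_C·R_C = 10 − 6.98×0.47 = 6.72 V.
Since V_CE = 6.72 V > V_CE(sat) ≈ 0.2 V, the transistor is in the active region as assumed.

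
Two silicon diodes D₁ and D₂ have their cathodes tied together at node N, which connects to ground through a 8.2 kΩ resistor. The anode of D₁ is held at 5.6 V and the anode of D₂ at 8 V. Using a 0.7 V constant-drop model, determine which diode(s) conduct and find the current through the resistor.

Only D₂ conducts; I_R ≈ 0.89 mA

Assume both conduct. Then node N would need to be at both 5.6−0.7 = 4.9 V and 8−0.7 = 7.3 V, which is impossible.
Assume only D₂ conducts: V_N = 8 − 0.7 = 7.3 V, so I_R = 7.3/8.2 = 0.89 mA.
Check D₁: its anode-to-cathode voltage is 5.6 − 7.3 = -1.7 V < 0.7 V, so it is off. The assumption is consistent.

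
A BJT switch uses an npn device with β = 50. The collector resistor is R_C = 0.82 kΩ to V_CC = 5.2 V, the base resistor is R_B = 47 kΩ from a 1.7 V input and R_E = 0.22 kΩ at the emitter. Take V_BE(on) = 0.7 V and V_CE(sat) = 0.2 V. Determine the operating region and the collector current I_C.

Assume active. Base-emitter loop: I_B = (V_BB − V_BE)/(R_B + (β+1)R_E) = (1.7 − 0.7)/(47 + 51×0.22) = 0.0172 mA.
I_C = β·I_B = 50×0.0172 = 0.859 mA.
V_CE = V_CC − I_C·R_C − I_E·R_E = 5.2 − 0.859×0.82 − 0.876×0.22 = 4.3 V > V_CE(sat), so the active-region assumption holds.

active; I_C ≈ 0.86 mA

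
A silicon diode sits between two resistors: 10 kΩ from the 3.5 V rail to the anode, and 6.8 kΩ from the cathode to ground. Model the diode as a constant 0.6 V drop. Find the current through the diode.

The two resistors are in series with the diode, so KVL gives 3.5 = I·10 + 0.6 + I·6.8.
I = (3.5 − 0.6) / (10 + 6.8) kΩ = 2.9 / 16.8 = 0.173 mA.

I ≈ 0.17 mA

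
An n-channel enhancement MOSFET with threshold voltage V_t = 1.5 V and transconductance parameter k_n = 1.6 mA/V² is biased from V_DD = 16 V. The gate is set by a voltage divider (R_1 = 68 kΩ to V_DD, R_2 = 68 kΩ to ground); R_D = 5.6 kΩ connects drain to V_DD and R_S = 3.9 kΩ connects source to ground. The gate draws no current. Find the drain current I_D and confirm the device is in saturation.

I_D ≈ 1.3 mA

V_G = V_DD·R_2/(R_1+R_2) = 16×68/136 = 8 V.
Assume saturation: I_D = (k_n/2)(V_GS − V_t)² with V_GS = V_G − I_D·R_S = 8 − 3.9·I_D.
Substituting gives 12.2·I_D² − 41.6·I_D + 33.8 = 0, with roots I_D = 1.34 or 2.08 mA.
The root I_D = 2.08 mA gives V_GS = -0.113 V ≤ V_t, so take I_D = 1.34 mA.
Then V_GS = 2.79 V and V_DS = V_DD − I_D(R_D+R_S) = 16 − 1.34×9.5 = 3.31 V.
Saturation requires V_DS ≥ V_GS − V_t = 1.29 V; 3.31 ≥ 1.29 ✓.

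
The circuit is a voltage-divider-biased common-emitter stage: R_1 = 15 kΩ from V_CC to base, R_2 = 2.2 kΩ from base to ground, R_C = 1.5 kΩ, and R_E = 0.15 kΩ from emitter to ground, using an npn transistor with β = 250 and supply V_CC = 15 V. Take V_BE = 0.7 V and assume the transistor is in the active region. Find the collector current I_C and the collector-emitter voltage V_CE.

I_C ≈ 7.7 mA, V_CE ≈ 2.3 V

Thevenize the base divider: V_Th = V_CC·R_2/(R_1+R_2) = 15×2.2/17.2 = 1.92 V, R_Th = R_1‖R_2 = 1.92 kΩ.
Base-emitter loop: V_Th = I_B·R_Th + V_BE + (β+1)I_B·R_E, so I_B = (1.92 − 0.7) / (1.92 + 251×0.15) = 0.0308 mA.
I_C = β·I_B = 250×0.0308 = 7.7 mA, and I_E = (β+1)I_B = 7.73 mA.
V_CE = V_CC − I_C·R_C − I_E·R_E = 15 − 7.7×1.5 − 7.73×0.15 = 2.29 V.
V_CE = 2.29 V > 0.2 V confirms active-region operation.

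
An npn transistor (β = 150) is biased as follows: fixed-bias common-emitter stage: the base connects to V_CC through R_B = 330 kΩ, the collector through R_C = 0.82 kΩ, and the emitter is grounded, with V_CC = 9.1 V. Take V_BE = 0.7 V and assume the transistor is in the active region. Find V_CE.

Base loop: V_CC = I_B·R_B + V_BE, so I_B = (9.1 − 0.7)/330 kΩ = 0.0255 mA.
In the active region I_C = β·I_B = 150 × 0.0255 = 3.82 mA.
Collector loop: V_CE = V_CC − I_C·R_C = 9.1 − 3.82×0.82 = 5.97 V.
Since V_CE = 5.97 V > V_CE(sat) ≈ 0.2 V, the transistor is in the active region as assumed.

V_CE ≈ 6 V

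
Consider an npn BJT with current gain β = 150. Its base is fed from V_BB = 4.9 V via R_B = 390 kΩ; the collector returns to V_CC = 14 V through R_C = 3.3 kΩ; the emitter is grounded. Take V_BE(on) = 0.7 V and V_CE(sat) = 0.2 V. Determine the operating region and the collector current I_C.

Assume active. Base-emitter loop: I_B = (V_BB − V_BE)/R_B = (4.9 − 0.7)/390 = 0.0108 mA.
I_C = β·I_B = 150×0.0108 = 1.62 mA.
V_CE = V_CC − I_C·R_C = 14 − 1.62×3.3 = 8.67 V > V_CE(sat), so the active-region assumption holds.

active; I_C ≈ 1.6 mA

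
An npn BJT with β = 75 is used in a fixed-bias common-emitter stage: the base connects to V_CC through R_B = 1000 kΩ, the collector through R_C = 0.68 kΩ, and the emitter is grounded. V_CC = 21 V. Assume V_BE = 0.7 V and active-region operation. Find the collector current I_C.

I_C ≈ 1.5 mA

Base loop: V_CC = I_B·R_B + V_BE, so I_B = (21 − 0.7)/1000 kΩ = 0.0203 mA.
In the active region I_C = β·I_B = 75 × 0.0203 = 1.52 mA.
Collector loop: V_CE = V_CC − I_C·R_C = 21 − 1.52×0.68 = 20 V.
Since V_CE = 20 V > V_CE(sat) ≈ 0.2 V, the transistor is in the active region as assumed.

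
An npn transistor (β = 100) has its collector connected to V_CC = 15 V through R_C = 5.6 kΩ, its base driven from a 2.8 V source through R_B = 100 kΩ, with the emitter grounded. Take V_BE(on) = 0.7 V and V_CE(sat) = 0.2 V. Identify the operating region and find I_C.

active; I_C ≈ 2.1 mA

Assume active. Base-emitter loop: I_B = (V_BB − V_BE)/R_B = (2.8 − 0.7)/100 = 0.021 mA.
I_C = β·I_B = 100×0.021 = 2.1 mA.
V_CE = V_CC − I_C·R_C = 15 − 2.1×5.6 = 3.24 V > V_CE(sat), so the active-region assumption holds.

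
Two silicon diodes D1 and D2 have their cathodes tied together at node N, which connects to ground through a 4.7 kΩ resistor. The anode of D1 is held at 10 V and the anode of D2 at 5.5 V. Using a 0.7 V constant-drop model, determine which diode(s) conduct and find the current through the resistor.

Only D1 conducts; I_R ≈ 2 mA

Assume both conduct. Then node N would need to be at both 10−0.7 = 9.3 V and 5.5−0.7 = 4.8 V, which is impossible.
Assume only D1 conducts: V_N = 10 − 0.7 = 9.3 V, so I_R = 9.3/4.7 = 1.98 mA.
Check D2: its anode-to-cathode voltage is 5.5 − 9.3 = -3.8 V < 0.7 V, so it is off. The assumption is consistent.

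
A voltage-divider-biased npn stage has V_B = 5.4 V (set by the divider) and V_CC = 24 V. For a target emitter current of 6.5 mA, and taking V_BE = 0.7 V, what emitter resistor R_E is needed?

R_E ≈ 0.72 kΩ

V_E = V_B − V_BE = 5.4 − 0.7 = 4.7 V.
R_E = V_E / I_E = 4.7 / 6.5 = 0.723 kΩ.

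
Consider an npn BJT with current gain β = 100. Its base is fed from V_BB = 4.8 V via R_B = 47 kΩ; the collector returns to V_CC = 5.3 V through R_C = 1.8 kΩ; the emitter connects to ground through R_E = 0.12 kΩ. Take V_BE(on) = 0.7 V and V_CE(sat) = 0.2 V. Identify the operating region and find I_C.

Assume active: I_B = (4.8 − 0.7)/(47 + 101×0.12) = 0.0694 mA, I_C = β·I_B = 6.94 mA.
Then V_CE = 5.3 − 6.94×1.8 − 7×0.12 = -8.02 V < 0.2 V — the active assumption fails.
Re-solve with V_CE = 0.2 V. KCL at the emitter: V_E/R_E = (V_BB−0.7−V_E)/R_B + (V_CC−0.2−V_E)/R_C, giving V_E = 0.328 V.
I_C = (V_CC − 0.2 − V_E)/R_C = (5.1 − 0.328)/1.8 = 2.65 mA.
Check: I_B = (4.1 − 0.328)/47 = 0.0803 mA, and β·I_B = 8.03 mA > I_C, confirming saturation.

saturation; I_C ≈ 2.7 mA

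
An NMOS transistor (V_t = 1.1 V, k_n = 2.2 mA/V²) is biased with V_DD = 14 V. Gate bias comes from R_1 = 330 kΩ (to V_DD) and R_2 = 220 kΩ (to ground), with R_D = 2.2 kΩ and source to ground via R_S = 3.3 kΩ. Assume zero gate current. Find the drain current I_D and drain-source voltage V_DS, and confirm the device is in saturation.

V_G = V_DD·R_2/(R_1+R_2) = 14×220/550 = 5.6 V.
Assume saturation: I_D = (k_n/2)(V_GS − V_t)² with V_GS = V_G − I_D·R_S = 5.6 − 3.3·I_D.
Substituting gives 12·I_D² − 33.7·I_D + 22.3 = 0, with roots I_D = 1.07 or 1.75 mA.
The root I_D = 1.75 mA gives V_GS = -0.16 V ≤ V_t, so take I_D = 1.07 mA.
Then V_GS = 2.08 V and V_DS = V_DD − I_D(R_D+R_S) = 14 − 1.07×5.5 = 8.14 V.
Saturation requires V_DS ≥ V_GS − V_t = 0.984 V; 8.14 ≥ 0.984 ✓.

I_D ≈ 1.1 mA, V_DS ≈ 8.1 V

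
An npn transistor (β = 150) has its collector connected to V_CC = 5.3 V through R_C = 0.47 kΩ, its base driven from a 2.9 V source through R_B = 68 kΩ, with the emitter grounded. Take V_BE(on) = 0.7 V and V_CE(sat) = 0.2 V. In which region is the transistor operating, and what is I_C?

active; I_C ≈ 4.9 mA

Assume active. Base-emitter loop: I_B = (V_BB − V_BE)/R_B = (2.9 − 0.7)/68 = 0.0324 mA.
I_C = β·I_B = 150×0.0324 = 4.85 mA.
V_CE = V_CC − I_C·R_C = 5.3 − 4.85×0.47 = 3.02 V > V_CE(sat), so the active-region assumption holds.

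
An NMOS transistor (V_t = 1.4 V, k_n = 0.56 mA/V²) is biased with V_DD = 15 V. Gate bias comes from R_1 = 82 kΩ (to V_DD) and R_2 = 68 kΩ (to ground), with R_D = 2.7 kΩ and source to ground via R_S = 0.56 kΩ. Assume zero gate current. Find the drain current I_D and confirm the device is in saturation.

I_D ≈ 3.4 mA

V_G = V_DD·R_2/(R_1+R_2) = 15×68/150 = 6.8 V.
Assume saturation: I_D = (k_n/2)(V_GS − V_t)² with V_GS = V_G − I_D·R_S = 6.8 − 0.56·I_D.
Substituting gives 0.0878·I_D² − 2.69·I_D + 8.16 = 0, with roots I_D = 3.41 or 27.3 mA.
The root I_D = 27.3 mA gives V_GS = -8.47 V ≤ V_t, so take I_D = 3.41 mA.
Then V_GS = 4.89 V and V_DS = V_DD − I_D(R_D+R_S) = 15 − 3.41×3.26 = 3.88 V.
Saturation requires V_DS ≥ V_GS − V_t = 3.49 V; 3.88 ≥ 3.49 ✓.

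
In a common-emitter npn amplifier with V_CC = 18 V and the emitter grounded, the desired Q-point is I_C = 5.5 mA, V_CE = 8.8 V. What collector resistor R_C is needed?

R_C ≈ 1.7 kΩ

Collector loop: V_CC = I_C·R_C + V_CE.
R_C = (V_CC − V_CE)/I_C = (18 − 8.8)/5.5 = 1.67 kΩ.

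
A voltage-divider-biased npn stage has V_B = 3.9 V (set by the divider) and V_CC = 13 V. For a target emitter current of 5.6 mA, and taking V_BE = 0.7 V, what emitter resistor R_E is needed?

R_E ≈ 0.57 kΩ

V_E = V_B − V_BE = 3.9 − 0.7 = 3.2 V.
R_E = V_E / I_E = 3.2 / 5.6 = 0.571 kΩ.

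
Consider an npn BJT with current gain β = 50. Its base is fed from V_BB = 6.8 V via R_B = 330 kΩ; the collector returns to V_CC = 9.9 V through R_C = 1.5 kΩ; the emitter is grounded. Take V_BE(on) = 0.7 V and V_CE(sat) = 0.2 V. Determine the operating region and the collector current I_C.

active; I_C ≈ 0.92 mA

Assume active. Base-emitter loop: I_B = (V_BB − V_BE)/R_B = (6.8 − 0.7)/330 = 0.0185 mA.
I_C = β·I_B = 50×0.0185 = 0.924 mA.
V_CE = V_CC − I_C·R_C = 9.9 − 0.924×1.5 = 8.51 V > V_CE(sat), so the active-region assumption holds.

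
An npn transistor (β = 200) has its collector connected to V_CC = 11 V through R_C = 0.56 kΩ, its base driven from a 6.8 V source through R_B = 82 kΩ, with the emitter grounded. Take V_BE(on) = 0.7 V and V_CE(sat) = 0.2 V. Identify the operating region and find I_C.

active; I_C ≈ 15 mA

Assume active. Base-emitter loop: I_B = (V_BB − V_BE)/R_B = (6.8 − 0.7)/82 = 0.0744 mA.
I_C = β·I_B = 200×0.0744 = 14.9 mA.
V_CE = V_CC − I_C·R_C = 11 − 14.9×0.56 = 2.67 V > V_CE(sat), so the active-region assumption holds.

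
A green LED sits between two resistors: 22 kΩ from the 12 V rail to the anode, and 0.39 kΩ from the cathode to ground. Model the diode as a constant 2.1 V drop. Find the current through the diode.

The two resistors are in series with the diode, so KVL gives 12 = I·22 + 2.1 + I·0.39.
I = (12 − 2.1) / (22 + 0.39) kΩ = 9.9 / 22.4 = 0.442 mA.

I ≈ 0.44 mA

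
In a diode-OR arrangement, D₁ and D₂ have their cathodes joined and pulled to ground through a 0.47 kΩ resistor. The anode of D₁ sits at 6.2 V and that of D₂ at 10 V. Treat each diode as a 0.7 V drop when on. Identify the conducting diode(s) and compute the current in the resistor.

Assume both conduct. Then node N would need to be at both 6.2−0.7 = 5.5 V and 10−0.7 = 9.3 V, which is impossible.
Assume only D₂ conducts: V_N = 10 − 0.7 = 9.3 V, so I_R = 9.3/0.47 = 19.8 mA.
Check D₁: its anode-to-cathode voltage is 6.2 − 9.3 = -3.1 V < 0.7 V, so it is off. The assumption is consistent.

Only D₂ conducts; I_R ≈ 20 mA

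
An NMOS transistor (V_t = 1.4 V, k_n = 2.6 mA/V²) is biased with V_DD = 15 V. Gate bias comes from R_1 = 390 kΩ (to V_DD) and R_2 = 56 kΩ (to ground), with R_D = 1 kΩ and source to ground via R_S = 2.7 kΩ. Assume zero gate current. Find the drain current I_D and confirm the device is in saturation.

V_G = V_DD·R_2/(R_1+R_2) = 15×56/446 = 1.88 V.
Assume saturation: I_D = (k_n/2)(V_GS − V_t)² with V_GS = V_G − I_D·R_S = 1.88 − 2.7·I_D.
Substituting gives 9.48·I_D² − 4.39·I_D + 0.304 = 0, with roots I_D = 0.0846 or 0.379 mA.
The root I_D = 0.379 mA gives V_GS = 0.86 V ≤ V_t, so take I_D = 0.0846 mA.
Then V_GS = 1.66 V and V_DS = V_DD − I_D(R_D+R_S) = 15 − 0.0846×3.7 = 14.7 V.
Saturation requires V_DS ≥ V_GS − V_t = 0.255 V; 14.7 ≥ 0.255 ✓.

I_D ≈ 0.085 mA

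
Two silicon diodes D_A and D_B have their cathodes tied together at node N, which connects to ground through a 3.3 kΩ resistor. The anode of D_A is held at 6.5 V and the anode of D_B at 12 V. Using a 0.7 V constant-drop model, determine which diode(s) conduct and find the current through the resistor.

Assume both conduct. Then node N would need to be at both 6.5−0.7 = 5.8 V and 12−0.7 = 11.3 V, which is impossible.
Assume only D_B conducts: V_N = 12 − 0.7 = 11.3 V, so I_R = 11.3/3.3 = 3.42 mA.
Check D_A: its anode-to-cathode voltage is 6.5 − 11.3 = -4.8 V < 0.7 V, so it is off. The assumption is consistent.

Only D_B conducts; I_R ≈ 3.4 mA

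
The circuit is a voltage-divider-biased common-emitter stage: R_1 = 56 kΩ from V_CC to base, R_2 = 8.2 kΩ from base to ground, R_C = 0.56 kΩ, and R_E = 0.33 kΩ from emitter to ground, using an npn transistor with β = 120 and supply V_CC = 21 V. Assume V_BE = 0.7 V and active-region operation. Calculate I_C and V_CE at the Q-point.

I_C ≈ 5.1 mA, V_CE ≈ 16 V

Thevenize the base divider: V_Th = V_CC·R_2/(R_1+R_2) = 21×8.2/64.2 = 2.68 V, R_Th = R_1‖R_2 = 7.15 kΩ.
Base-emitter loop: V_Th = I_B·R_Th + V_BE + (β+1)I_B·R_E, so I_B = (2.68 − 0.7) / (7.15 + 121×0.33) = 0.0421 mA.
I_C = β·I_B = 120×0.0421 = 5.05 mA, and I_E = (β+1)I_B = 5.09 mA.
V_CE = V_CC − I_C·R_C − I_E·R_E = 21 − 5.05×0.56 − 5.09×0.33 = 16.5 V.
V_CE = 16.5 V > 0.2 V confirms active-region operation.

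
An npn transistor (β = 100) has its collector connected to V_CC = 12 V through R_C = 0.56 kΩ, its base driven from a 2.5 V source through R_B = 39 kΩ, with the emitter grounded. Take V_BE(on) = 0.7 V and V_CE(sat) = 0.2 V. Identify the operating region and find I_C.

Assume active. Base-emitter loop: I_B = (V_BB − V_BE)/R_B = (2.5 − 0.7)/39 = 0.0462 mA.
I_C = β·I_B = 100×0.0462 = 4.62 mA.
V_CE = V_CC − I_C·R_C = 12 − 4.62×0.56 = 9.42 V > V_CE(sat), so the active-region assumption holds.

active; I_C ≈ 4.6 mA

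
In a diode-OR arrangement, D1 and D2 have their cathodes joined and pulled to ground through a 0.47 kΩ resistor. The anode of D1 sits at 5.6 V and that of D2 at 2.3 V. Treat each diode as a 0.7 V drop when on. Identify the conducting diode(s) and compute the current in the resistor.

Only D1 conducts; I_R ≈ 10 mA

Assume both conduct. Then node N would need to be at both 5.6−0.7 = 4.9 V and 2.3−0.7 = 1.6 V, which is impossible.
Assume only D1 conducts: V_N = 5.6 − 0.7 = 4.9 V, so I_R = 4.9/0.47 = 10.4 mA.
Check D2: its anode-to-cathode voltage is 2.3 − 4.9 = -2.6 V < 0.7 V, so it is off. The assumption is consistent.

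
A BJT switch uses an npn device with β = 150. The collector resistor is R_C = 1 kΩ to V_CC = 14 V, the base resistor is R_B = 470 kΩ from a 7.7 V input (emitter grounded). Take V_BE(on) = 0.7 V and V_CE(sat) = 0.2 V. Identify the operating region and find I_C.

Assume active. Base-emitter loop: I_B = (V_BB − V_BE)/R_B = (7.7 − 0.7)/470 = 0.0149 mA.
I_C = β·I_B = 150×0.0149 = 2.23 mA.
V_CE = V_CC − I_C·R_C = 14 − 2.23×1 = 11.8 V > V_CE(sat), so the active-region assumption holds.

active; I_C ≈ 2.2 mA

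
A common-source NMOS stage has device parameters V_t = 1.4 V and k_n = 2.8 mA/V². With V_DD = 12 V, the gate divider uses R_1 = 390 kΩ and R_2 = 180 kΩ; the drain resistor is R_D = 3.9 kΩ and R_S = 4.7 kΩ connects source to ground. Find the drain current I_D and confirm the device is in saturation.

I_D ≈ 0.4 mA

V_G = V_DD·R_2/(R_1+R_2) = 12×180/570 = 3.79 V.
Assume saturation: I_D = (k_n/2)(V_GS − V_t)² with V_GS = V_G − I_D·R_S = 3.79 − 4.7·I_D.
Substituting gives 30.9·I_D² − 32.4·I_D + 7.99 = 0, with roots I_D = 0.395 or 0.654 mA.
The root I_D = 0.654 mA gives V_GS = 0.717 V ≤ V_t, so take I_D = 0.395 mA.
Then V_GS = 1.93 V and V_DS = V_DD − I_D(R_D+R_S) = 12 − 0.395×8.6 = 8.6 V.
Saturation requires V_DS ≥ V_GS − V_t = 0.531 V; 8.6 ≥ 0.531 ✓.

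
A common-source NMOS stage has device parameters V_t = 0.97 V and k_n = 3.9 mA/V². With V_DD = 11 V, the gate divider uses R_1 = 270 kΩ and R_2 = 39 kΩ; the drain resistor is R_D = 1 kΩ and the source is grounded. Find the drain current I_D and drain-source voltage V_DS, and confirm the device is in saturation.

V_G = V_DD·R_2/(R_1+R_2) = 11×39/309 = 1.39 V. With the source grounded, V_GS = V_G = 1.39 V.
Assume saturation: I_D = (k_n/2)(V_GS − V_t)² = (3.9/2)×(1.39 − 0.97)² = 1.95×0.418² = 0.341 mA.
V_DS = V_DD − I_D·R_D = 11 − 0.341×1 = 10.7 V.
Saturation requires V_DS ≥ V_GS − V_t = 0.418 V; 10.7 ≥ 0.418 ✓.

I_D ≈ 0.34 mA, V_DS ≈ 11 V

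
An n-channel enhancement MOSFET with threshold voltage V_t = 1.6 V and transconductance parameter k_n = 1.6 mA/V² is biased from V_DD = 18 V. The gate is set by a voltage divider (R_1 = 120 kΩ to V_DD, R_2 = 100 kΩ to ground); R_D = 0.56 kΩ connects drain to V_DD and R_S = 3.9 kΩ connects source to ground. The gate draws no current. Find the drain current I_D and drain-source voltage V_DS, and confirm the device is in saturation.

I_D ≈ 1.4 mA, V_DS ≈ 12 V

V_G = V_DD·R_2/(R_1+R_2) = 18×100/220 = 8.18 V.
Assume saturation: I_D = (k_n/2)(V_GS − V_t)² with V_GS = V_G − I_D·R_S = 8.18 − 3.9·I_D.
Substituting gives 12.2·I_D² − 42.1·I_D + 34.7 = 0, with roots I_D = 1.35 or 2.1 mA.
The root I_D = 2.1 mA gives V_GS = -0.0215 V ≤ V_t, so take I_D = 1.35 mA.
Then V_GS = 2.9 V and V_DS = V_DD − I_D(R_D+R_S) = 18 − 1.35×4.46 = 12 V.
Saturation requires V_DS ≥ V_GS − V_t = 1.3 V; 12 ≥ 1.3 ✓.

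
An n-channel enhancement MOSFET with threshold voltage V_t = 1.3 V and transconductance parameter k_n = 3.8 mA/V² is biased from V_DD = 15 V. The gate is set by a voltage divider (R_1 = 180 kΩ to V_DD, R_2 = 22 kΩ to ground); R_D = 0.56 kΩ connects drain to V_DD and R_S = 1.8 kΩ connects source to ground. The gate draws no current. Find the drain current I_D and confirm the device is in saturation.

I_D ≈ 0.075 mA

V_G = V_DD·R_2/(R_1+R_2) = 15×22/202 = 1.63 V.
Assume saturation: I_D = (k_n/2)(V_GS − V_t)² with V_GS = V_G − I_D·R_S = 1.63 − 1.8·I_D.
Substituting gives 6.16·I_D² − 3.28·I_D + 0.212 = 0, with roots I_D = 0.075 or 0.458 mA.
The root I_D = 0.458 mA gives V_GS = 0.809 V ≤ V_t, so take I_D = 0.075 mA.
Then V_GS = 1.5 V and V_DS = V_DD − I_D(R_D+R_S) = 15 − 0.075×2.36 = 14.8 V.
Saturation requires V_DS ≥ V_GS − V_t = 0.199 V; 14.8 ≥ 0.199 ✓.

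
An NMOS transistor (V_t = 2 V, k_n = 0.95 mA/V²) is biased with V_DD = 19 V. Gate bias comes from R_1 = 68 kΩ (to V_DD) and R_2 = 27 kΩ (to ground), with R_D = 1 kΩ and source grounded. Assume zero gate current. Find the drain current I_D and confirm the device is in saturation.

V_G = V_DD·R_2/(R_1+R_2) = 19×27/95 = 5.4 V. With the source grounded, V_GS = V_G = 5.4 V.
Assume saturation: I_D = (k_n/2)(V_GS − V_t)² = (0.95/2)×(5.4 − 2)² = 0.475×3.4² = 5.49 mA.
V_DS = V_DD − I_D·R_D = 19 − 5.49×1 = 13.5 V.
Saturation requires V_DS ≥ V_GS − V_t = 3.4 V; 13.5 ≥ 3.4 ✓.

I_D ≈ 5.5 mA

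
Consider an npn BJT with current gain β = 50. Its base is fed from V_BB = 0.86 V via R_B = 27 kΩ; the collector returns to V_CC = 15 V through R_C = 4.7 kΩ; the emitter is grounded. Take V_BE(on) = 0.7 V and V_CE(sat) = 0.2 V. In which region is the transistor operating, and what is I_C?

Assume active. Base-emitter loop: I_B = (V_BB − V_BE)/R_B = (0.86 − 0.7)/27 = 0.00593 mA.
I_C = β·I_B = 50×0.00593 = 0.296 mA.
V_CE = V_CC − I_C·R_C = 15 − 0.296×4.7 = 13.6 V > V_CE(sat), so the active-region assumption holds.

active; I_C ≈ 0.3 mA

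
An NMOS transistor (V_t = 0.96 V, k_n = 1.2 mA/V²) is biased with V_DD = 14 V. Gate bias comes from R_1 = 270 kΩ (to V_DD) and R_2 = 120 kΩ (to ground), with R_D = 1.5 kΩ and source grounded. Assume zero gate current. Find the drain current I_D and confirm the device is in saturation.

I_D ≈ 6.7 mA

V_G = V_DD·R_2/(R_1+R_2) = 14×120/390 = 4.31 V. With the source grounded, V_GS = V_G = 4.31 V.
Assume saturation: I_D = (k_n/2)(V_GS − V_t)² = (1.2/2)×(4.31 − 0.96)² = 0.6×3.35² = 6.72 mA.
V_DS = V_DD − I_D·R_D = 14 − 6.72×1.5 = 3.91 V.
Saturation requires V_DS ≥ V_GS − V_t = 3.35 V; 3.91 ≥ 3.35 ✓.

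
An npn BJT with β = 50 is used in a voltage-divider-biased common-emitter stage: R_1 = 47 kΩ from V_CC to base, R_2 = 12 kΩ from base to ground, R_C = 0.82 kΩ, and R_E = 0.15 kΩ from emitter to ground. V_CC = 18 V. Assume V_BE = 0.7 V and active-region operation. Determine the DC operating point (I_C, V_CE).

Thevenize the base divider: V_Th = V_CC·R_2/(R_1+R_2) = 18×12/59 = 3.66 V, R_Th = R_1‖R_2 = 9.56 kΩ.
Base-emitter loop: V_Th = I_B·R_Th + V_BE + (β+1)I_B·R_E, so I_B = (3.66 − 0.7) / (9.56 + 51×0.15) = 0.172 mA.
I_C = β·I_B = 50×0.172 = 8.6 mA, and I_E = (β+1)I_B = 8.78 mA.
V_CE = V_CC − I_C·R_C − I_E·R_E = 18 − 8.6×0.82 − 8.78×0.15 = 9.63 V.
V_CE = 9.63 V > 0.2 V confirms active-region operation.

I_C ≈ 8.6 mA, V_CE ≈ 9.6 V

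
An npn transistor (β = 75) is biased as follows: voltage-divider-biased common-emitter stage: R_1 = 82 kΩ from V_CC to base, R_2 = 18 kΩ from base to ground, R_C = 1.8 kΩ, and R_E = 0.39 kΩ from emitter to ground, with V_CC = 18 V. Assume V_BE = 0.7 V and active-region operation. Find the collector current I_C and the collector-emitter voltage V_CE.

Thevenize the base divider: V_Th = V_CC·R_2/(R_1+R_2) = 18×18/100 = 3.24 V, R_Th = R_1‖R_2 = 14.8 kΩ.
Base-emitter loop: V_Th = I_B·R_Th + V_BE + (β+1)I_B·R_E, so I_B = (3.24 − 0.7) / (14.8 + 76×0.39) = 0.0572 mA.
I_C = β·I_B = 75×0.0572 = 4.29 mA, and I_E = (β+1)I_B = 4.35 mA.
V_CE = V_CC − I_C·R_C − I_E·R_E = 18 − 4.29×1.8 − 4.35×0.39 = 8.58 V.
V_CE = 8.58 V > 0.2 V confirms active-region operation.

I_C ≈ 4.3 mA, V_CE ≈ 8.6 V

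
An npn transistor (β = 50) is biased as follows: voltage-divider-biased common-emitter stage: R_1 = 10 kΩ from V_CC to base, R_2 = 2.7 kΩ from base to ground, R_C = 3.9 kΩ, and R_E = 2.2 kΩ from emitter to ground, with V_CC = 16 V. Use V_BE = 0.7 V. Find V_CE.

V_CE ≈ 8.7 V

Thevenize the base divider: V_Th = V_CC·R_2/(R_1+R_2) = 16×2.7/12.7 = 3.4 V, R_Th = R_1‖R_2 = 2.13 kΩ.
Base-emitter loop: V_Th = I_B·R_Th + V_BE + (β+1)I_B·R_E, so I_B = (3.4 − 0.7) / (2.13 + 51×2.2) = 0.0236 mA.
I_C = β·I_B = 50×0.0236 = 1.18 mA, and I_E = (β+1)I_B = 1.21 mA.
V_CE = V_CC − I_C·R_C − I_E·R_E = 16 − 1.18×3.9 − 1.21×2.2 = 8.74 V.
V_CE = 8.74 V > 0.2 V confirms active-region operation.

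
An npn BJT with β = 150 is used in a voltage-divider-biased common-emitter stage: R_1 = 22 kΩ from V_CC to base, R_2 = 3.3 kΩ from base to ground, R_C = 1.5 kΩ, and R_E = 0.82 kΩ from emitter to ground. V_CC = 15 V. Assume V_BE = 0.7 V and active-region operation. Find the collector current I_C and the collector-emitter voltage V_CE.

Thevenize the base divider: V_Th = V_CC·R_2/(R_1+R_2) = 15×3.3/25.3 = 1.96 V, R_Th = R_1‖R_2 = 2.87 kΩ.
Base-emitter loop: V_Th = I_B·R_Th + V_BE + (β+1)I_B·R_E, so I_B = (1.96 − 0.7) / (2.87 + 151×0.82) = 0.00992 mA.
I_C = β·I_B = 150×0.00992 = 1.49 mA, and I_E = (β+1)I_B = 1.5 mA.
V_CE = V_CC − I_C·R_C − I_E·R_E = 15 − 1.49×1.5 − 1.5×0.82 = 11.5 V.
V_CE = 11.5 V > 0.2 V confirms active-region operation.

I_C ≈ 1.5 mA, V_CE ≈ 12 V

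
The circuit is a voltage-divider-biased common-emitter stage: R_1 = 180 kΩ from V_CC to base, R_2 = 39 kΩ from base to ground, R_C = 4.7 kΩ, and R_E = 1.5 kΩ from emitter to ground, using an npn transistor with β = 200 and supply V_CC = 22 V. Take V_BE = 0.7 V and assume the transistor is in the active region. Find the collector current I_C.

I_C ≈ 1.9 mA

Thevenize the base divider: V_Th = V_CC·R_2/(R_1+R_2) = 22×39/219 = 3.92 V, R_Th = R_1‖R_2 = 32.1 kΩ.
Base-emitter loop: V_Th = I_B·R_Th + V_BE + (β+1)I_B·R_E, so I_B = (3.92 − 0.7) / (32.1 + 201×1.5) = 0.00965 mA.
I_C = β·I_B = 200×0.00965 = 1.93 mA, and I_E = (β+1)I_B = 1.94 mA.
V_CE = V_CC − I_C·R_C − I_E·R_E = 22 − 1.93×4.7 − 1.94×1.5 = 10 V.
V_CE = 10 V > 0.2 V confirms active-region operation.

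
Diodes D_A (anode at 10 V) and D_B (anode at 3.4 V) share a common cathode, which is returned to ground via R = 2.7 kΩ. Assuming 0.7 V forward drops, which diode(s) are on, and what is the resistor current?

Assume both conduct. Then node N would need to be at both 10−0.7 = 9.3 V and 3.4−0.7 = 2.7 V, which is impossible.
Assume only D_A conducts: V_N = 10 − 0.7 = 9.3 V, so I_R = 9.3/2.7 = 3.44 mA.
Check D_B: its anode-to-cathode voltage is 3.4 − 9.3 = -5.9 V < 0.7 V, so it is off. The assumption is consistent.

Only D_A conducts; I_R ≈ 3.4 mA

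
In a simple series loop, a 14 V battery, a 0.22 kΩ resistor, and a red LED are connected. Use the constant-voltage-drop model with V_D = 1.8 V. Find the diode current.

KVL around the loop: 14 = V_D + I·R = 1.8 + I × 0.22 kΩ.
So I = (14 − 1.8) / 0.22 kΩ = 12.2 / 0.22 = 55.5 mA.

I ≈ 55 mA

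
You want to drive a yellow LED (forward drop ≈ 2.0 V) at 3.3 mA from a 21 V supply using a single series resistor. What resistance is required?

The resistor drops V_S − V_D = 21 − 2.0 = 19 V at 3.3 mA.
R = 19 V / 3.3 mA = 5.76 kΩ.

R ≈ 5.8 kΩ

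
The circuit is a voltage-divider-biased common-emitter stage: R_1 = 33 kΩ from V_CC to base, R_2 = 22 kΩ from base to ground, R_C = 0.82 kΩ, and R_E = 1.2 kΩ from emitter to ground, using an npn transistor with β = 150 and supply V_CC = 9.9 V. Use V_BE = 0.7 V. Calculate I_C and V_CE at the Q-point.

Thevenize the base divider: V_Th = V_CC·R_2/(R_1+R_2) = 9.9×22/55 = 3.96 V, R_Th = R_1‖R_2 = 13.2 kΩ.
Base-emitter loop: V_Th = I_B·R_Th + V_BE + (β+1)I_B·R_E, so I_B = (3.96 − 0.7) / (13.2 + 151×1.2) = 0.0168 mA.
I_C = β·I_B = 150×0.0168 = 2.52 mA, and I_E = (β+1)I_B = 2.53 mA.
V_CE = V_CC − I_C·R_C − I_E·R_E = 9.9 − 2.52×0.82 − 2.53×1.2 = 4.8 V.
V_CE = 4.8 V > 0.2 V confirms active-region operation.

I_C ≈ 2.5 mA, V_CE ≈ 4.8 V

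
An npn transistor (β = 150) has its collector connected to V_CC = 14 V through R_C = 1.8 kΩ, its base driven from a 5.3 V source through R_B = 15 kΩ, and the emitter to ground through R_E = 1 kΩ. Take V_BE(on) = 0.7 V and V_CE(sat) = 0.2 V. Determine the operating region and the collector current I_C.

active; I_C ≈ 4.2 mA

Assume active. Base-emitter loop: I_B = (V_BB − V_BE)/(R_B + (β+1)R_E) = (5.3 − 0.7)/(15 + 151×1) = 0.0277 mA.
I_C = β·I_B = 150×0.0277 = 4.16 mA.
V_CE = V_CC − I_C·R_C − I_E·R_E = 14 − 4.16×1.8 − 4.18×1 = 2.33 V > V_CE(sat), so the active-region assumption holds.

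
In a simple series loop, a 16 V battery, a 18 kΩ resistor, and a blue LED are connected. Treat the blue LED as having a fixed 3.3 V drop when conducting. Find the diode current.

I ≈ 0.71 mA

KVL around the loop: 16 = V_D + I·R = 3.3 + I × 18 kΩ.
So I = (16 − 3.3) / 18 kΩ = 12.7 / 18 = 0.706 mA.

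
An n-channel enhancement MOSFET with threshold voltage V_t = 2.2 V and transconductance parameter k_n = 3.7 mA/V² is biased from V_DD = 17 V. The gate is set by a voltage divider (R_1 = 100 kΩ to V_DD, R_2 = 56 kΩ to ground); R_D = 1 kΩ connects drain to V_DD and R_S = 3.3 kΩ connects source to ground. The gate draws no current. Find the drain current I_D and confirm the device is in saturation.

I_D ≈ 0.96 mA

V_G = V_DD·R_2/(R_1+R_2) = 17×56/156 = 6.1 V.
Assume saturation: I_D = (k_n/2)(V_GS − V_t)² with V_GS = V_G − I_D·R_S = 6.1 − 3.3·I_D.
Substituting gives 20.1·I_D² − 48.7·I_D + 28.2 = 0, with roots I_D = 0.964 or 1.45 mA.
The root I_D = 1.45 mA gives V_GS = 1.31 V ≤ V_t, so take I_D = 0.964 mA.
Then V_GS = 2.92 V and V_DS = V_DD − I_D(R_D+R_S) = 17 − 0.964×4.3 = 12.9 V.
Saturation requires V_DS ≥ V_GS − V_t = 0.722 V; 12.9 ≥ 0.722 ✓.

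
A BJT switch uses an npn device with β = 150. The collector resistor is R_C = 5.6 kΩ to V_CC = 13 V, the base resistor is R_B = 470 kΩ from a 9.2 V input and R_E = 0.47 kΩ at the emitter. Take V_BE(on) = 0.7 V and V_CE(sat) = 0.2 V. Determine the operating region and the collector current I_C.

saturation; I_C ≈ 2.1 mA

Assume active: I_B = (9.2 − 0.7)/(470 + 151×0.47) = 0.0157 mA, I_C = β·I_B = 2.36 mA.
Then V_CE = 13 − 2.36×5.6 − 2.37×0.47 = -1.31 V < 0.2 V — the active assumption fails.
Re-solve with V_CE = 0.2 V. KCL at the emitter: V_E/R_E = (V_BB−0.7−V_E)/R_B + (V_CC−0.2−V_E)/R_C, giving V_E = 0.998 V.
I_C = (V_CC − 0.2 − V_E)/R_C = (12.8 − 0.998)/5.6 = 2.11 mA.
Check: I_B = (8.5 − 0.998)/470 = 0.016 mA, and β·I_B = 2.39 mA > I_C, confirming saturation.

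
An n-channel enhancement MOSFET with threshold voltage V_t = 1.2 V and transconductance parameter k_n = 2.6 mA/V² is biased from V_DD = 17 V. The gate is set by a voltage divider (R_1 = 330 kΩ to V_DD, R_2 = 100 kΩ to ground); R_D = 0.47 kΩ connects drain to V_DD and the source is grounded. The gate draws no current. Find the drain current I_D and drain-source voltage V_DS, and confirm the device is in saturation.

V_G = V_DD·R_2/(R_1+R_2) = 17×100/430 = 3.95 V. With the source grounded, V_GS = V_G = 3.95 V.
Assume saturation: I_D = (k_n/2)(V_GS − V_t)² = (2.6/2)×(3.95 − 1.2)² = 1.3×2.75² = 9.86 mA.
V_DS = V_DD − I_D·R_D = 17 − 9.86×0.47 = 12.4 V.
Saturation requires V_DS ≥ V_GS − V_t = 2.75 V; 12.4 ≥ 2.75 ✓.

I_D ≈ 9.9 mA, V_DS ≈ 12 V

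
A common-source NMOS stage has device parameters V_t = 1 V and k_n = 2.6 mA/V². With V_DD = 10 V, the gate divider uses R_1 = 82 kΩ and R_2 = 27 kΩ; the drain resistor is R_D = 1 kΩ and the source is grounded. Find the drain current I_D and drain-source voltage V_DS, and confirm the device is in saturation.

V_G = V_DD·R_2/(R_1+R_2) = 10×27/109 = 2.48 V. With the source grounded, V_GS = V_G = 2.48 V.
Assume saturation: I_D = (k_n/2)(V_GS − V_t)² = (2.6/2)×(2.48 − 1)² = 1.3×1.48² = 2.84 mA.
V_DS = V_DD − I_D·R_D = 10 − 2.84×1 = 7.16 V.
Saturation requires V_DS ≥ V_GS − V_t = 1.48 V; 7.16 ≥ 1.48 ✓.

I_D ≈ 2.8 mA, V_DS ≈ 7.2 V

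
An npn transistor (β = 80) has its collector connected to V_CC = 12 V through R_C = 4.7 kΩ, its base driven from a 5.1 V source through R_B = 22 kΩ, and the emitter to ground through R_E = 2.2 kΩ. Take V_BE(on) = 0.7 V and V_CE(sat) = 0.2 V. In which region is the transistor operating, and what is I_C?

Assume active: I_B = (5.1 − 0.7)/(22 + 81×2.2) = 0.022 mA, I_C = β·I_B = 1.76 mA.
Then V_CE = 12 − 1.76×4.7 − 1.78×2.2 = -0.18 V < 0.2 V — the active assumption fails.
Re-solve with V_CE = 0.2 V. KCL at the emitter: V_E/R_E = (V_BB−0.7−V_E)/R_B + (V_CC−0.2−V_E)/R_C, giving V_E = 3.8 V.
I_C = (V_CC − 0.2 − V_E)/R_C = (11.8 − 3.8)/4.7 = 1.7 mA.
Check: I_B = (4.4 − 3.8)/22 = 0.0271 mA, and β·I_B = 2.17 mA > I_C, confirming saturation.

saturation; I_C ≈ 1.7 mA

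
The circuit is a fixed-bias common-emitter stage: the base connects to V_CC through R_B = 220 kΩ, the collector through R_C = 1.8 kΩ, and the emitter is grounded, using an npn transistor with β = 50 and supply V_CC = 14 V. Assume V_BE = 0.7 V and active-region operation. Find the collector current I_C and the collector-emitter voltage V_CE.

I_C ≈ 3 mA, V_CE ≈ 8.6 V

Base loop: V_CC = I_B·R_B + V_BE, so I_B = (14 − 0.7)/220 kΩ = 0.0605 mA.
In the active region I_C = β·I_B = 50 × 0.0605 = 3.02 mA.
Collector loop: V_CE = V_CC − I_C·R_C = 14 − 3.02×1.8 = 8.56 V.
Since V_CE = 8.56 V > V_CE(sat) ≈ 0.2 V, the transistor is in the active region as assumed.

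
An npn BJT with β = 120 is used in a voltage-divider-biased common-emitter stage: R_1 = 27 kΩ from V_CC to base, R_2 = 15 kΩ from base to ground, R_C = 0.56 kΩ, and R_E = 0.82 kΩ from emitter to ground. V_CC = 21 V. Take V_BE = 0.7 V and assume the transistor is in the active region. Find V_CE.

V_CE ≈ 11 V

Thevenize the base divider: V_Th = V_CC·R_2/(R_1+R_2) = 21×15/42 = 7.5 V, R_Th = R_1‖R_2 = 9.64 kΩ.
Base-emitter loop: V_Th = I_B·R_Th + V_BE + (β+1)I_B·R_E, so I_B = (7.5 − 0.7) / (9.64 + 121×0.82) = 0.0625 mA.
I_C = β·I_B = 120×0.0625 = 7.5 mA, and I_E = (β+1)I_B = 7.56 mA.
V_CE = V_CC − I_C·R_C − I_E·R_E = 21 − 7.5×0.56 − 7.56×0.82 = 10.6 V.
V_CE = 10.6 V > 0.2 V confirms active-region operation.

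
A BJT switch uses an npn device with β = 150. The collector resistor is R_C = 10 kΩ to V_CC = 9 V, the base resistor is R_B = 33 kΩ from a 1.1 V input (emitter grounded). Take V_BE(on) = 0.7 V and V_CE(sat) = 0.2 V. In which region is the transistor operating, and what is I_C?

Assume active: I_B = (1.1 − 0.7)/33 = 0.0121 mA, giving I_C = β·I_B = 1.82 mA.
But then V_CE = 9 − 1.82×10 = -9.18 V < V_CE(sat) = 0.2 V — impossible in the active region.
So the transistor is saturated. With V_CE = 0.2 V, I_C = (V_CC − 0.2)/R_C = 8.8/10 = 0.88 mA.
Check: β·I_B = 1.82 mA > I_C = 0.88 mA, confirming saturation.

saturation; I_C ≈ 0.88 mA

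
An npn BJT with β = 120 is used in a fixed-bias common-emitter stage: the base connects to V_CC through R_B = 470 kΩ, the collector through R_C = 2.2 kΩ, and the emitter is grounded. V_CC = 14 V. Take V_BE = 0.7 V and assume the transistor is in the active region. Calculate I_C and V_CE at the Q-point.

I_C ≈ 3.4 mA, V_CE ≈ 6.5 V

Base loop: V_CC = I_B·R_B + V_BE, so I_B = (14 − 0.7)/470 kΩ = 0.0283 mA.
In the active region I_C = β·I_B = 120 × 0.0283 = 3.4 mA.
Collector loop: V_CE = V_CC − I_C·R_C = 14 − 3.4×2.2 = 6.53 V.
Since V_CE = 6.53 V > V_CE(sat) ≈ 0.2 V, the transistor is in the active region as assumed.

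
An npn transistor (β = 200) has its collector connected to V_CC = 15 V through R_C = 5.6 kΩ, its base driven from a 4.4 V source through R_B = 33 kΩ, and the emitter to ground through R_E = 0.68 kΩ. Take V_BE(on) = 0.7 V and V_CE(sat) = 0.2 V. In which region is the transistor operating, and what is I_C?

saturation; I_C ≈ 2.3 mA

Assume active: I_B = (4.4 − 0.7)/(33 + 201×0.68) = 0.0218 mA, I_C = β·I_B = 4.36 mA.
Then V_CE = 15 − 4.36×5.6 − 4.38×0.68 = -12.4 V < 0.2 V — the active assumption fails.
Re-solve with V_CE = 0.2 V. KCL at the emitter: V_E/R_E = (V_BB−0.7−V_E)/R_B + (V_CC−0.2−V_E)/R_C, giving V_E = 1.64 V.
I_C = (V_CC − 0.2 − V_E)/R_C = (14.8 − 1.64)/5.6 = 2.35 mA.
Check: I_B = (3.7 − 1.64)/33 = 0.0624 mA, and β·I_B = 12.5 mA > I_C, confirming saturation.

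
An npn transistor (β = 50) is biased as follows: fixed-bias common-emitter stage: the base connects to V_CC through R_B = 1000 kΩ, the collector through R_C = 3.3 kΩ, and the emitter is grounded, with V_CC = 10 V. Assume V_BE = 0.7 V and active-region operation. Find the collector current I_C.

I_C ≈ 0.47 mA

Base loop: V_CC = I_B·R_B + V_BE, so I_B = (10 − 0.7)/1000 kΩ = 0.0093 mA.
In the active region I_C = β·I_B = 50 × 0.0093 = 0.465 mA.
Collector loop: V_CE = V_CC − I_C·R_C = 10 − 0.465×3.3 = 8.47 V.
Since V_CE = 8.47 V > V_CE(sat) ≈ 0.2 V, the transistor is in the active region as assumed.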